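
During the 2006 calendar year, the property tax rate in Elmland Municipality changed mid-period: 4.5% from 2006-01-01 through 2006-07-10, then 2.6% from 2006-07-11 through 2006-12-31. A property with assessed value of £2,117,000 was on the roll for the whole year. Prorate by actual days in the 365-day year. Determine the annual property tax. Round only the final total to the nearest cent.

2006-01-01 to 2006-07-10: 191 days at 4.5% → £2,117,000 × 4.5% × 191/365 = £49,851.0000
2006-07-11 to 2006-12-31: 174 days at 2.6% → £2,117,000 × 2.6% × 174/365 = £26,239.2000
Total = £76,090.2000

£76,090.20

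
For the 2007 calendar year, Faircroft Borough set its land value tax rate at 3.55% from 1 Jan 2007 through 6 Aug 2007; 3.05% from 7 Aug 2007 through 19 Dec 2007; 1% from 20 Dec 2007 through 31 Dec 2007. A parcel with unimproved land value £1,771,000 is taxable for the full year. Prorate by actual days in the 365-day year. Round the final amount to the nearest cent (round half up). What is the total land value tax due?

£58,110.63

1 Jan – 6 Aug 2007: 218 days at 3.55% → £1,771,000 × 3.55% × 218/365 = £37,550.0521
7 Aug – 19 Dec 2007: 135 days at 3.05% → £1,771,000 × 3.05% × 135/365 = £19,978.3356
20 Dec – 31 Dec 2007: 12 days at 1% → £1,771,000 × 1% × 12/365 = £582.2466
Total = £58,110.6342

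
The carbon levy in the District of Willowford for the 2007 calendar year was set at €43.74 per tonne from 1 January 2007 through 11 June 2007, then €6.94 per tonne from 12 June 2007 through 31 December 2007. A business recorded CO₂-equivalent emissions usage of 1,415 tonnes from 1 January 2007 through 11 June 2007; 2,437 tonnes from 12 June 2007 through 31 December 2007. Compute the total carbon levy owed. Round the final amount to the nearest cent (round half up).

1 January – 11 June 2007: 1,415 tonnes at €43.74/tonne → €61,892.10
12 June – 31 December 2007: 2,437 tonnes at €6.94/tonne → €16,912.78

€78,804.88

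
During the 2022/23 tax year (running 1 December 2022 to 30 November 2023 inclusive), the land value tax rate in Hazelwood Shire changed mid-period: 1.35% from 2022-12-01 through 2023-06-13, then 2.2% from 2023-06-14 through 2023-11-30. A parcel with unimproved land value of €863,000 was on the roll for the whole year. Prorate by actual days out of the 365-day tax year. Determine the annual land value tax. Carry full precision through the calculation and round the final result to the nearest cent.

€15,067.03

2022-12-01 to 2023-06-13: 195 days at 1.35% → €863,000 × 1.35% × 195/365 = €6,224.2397
2023-06-14 to 2023-11-30: 170 days at 2.2% → €863,000 × 2.2% × 170/365 = €8,842.7945
Total = €15,067.0342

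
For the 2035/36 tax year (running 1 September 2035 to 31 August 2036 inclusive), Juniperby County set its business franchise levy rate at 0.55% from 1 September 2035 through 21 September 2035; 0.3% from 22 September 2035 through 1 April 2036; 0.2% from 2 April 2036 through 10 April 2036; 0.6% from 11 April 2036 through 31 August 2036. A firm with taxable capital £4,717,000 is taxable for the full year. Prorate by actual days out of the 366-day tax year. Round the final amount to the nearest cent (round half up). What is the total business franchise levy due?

1 September – 21 September 2035: 21 days at 0.55% → £4,717,000 × 0.55% × 21/366 = £1,488.5615
22 September 2035 – 1 April 2036: 193 days at 0.3% → £4,717,000 × 0.3% × 193/366 = £7,462.1393
2 April – 10 April 2036: 9 days at 0.2% → £4,717,000 × 0.2% × 9/366 = £231.9836
11 April – 31 August 2036: 143 days at 0.6% → £4,717,000 × 0.6% × 143/366 = £11,057.8852
Total = £20,240.5697

£20,240.57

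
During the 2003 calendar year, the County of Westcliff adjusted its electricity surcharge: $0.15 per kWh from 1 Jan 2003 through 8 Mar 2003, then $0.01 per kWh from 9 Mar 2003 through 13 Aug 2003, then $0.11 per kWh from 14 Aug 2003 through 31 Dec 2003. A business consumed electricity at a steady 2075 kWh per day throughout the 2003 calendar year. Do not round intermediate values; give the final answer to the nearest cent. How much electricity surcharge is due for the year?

$56,087.25

1 Jan – 8 Mar 2003: 67 days × 2075 kWh/day = 139,025 kWh at $0.15/kWh → $20,853.75
9 Mar – 13 Aug 2003: 158 days × 2075 kWh/day = 327,850 kWh at $0.01/kWh → $3,278.50
14 Aug – 31 Dec 2003: 140 days × 2075 kWh/day = 290,500 kWh at $0.11/kWh → $31,955.00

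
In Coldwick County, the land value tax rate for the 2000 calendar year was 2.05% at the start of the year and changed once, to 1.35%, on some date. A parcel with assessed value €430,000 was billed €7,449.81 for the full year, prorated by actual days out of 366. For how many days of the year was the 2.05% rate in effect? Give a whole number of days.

200 days

Let d = days at the first rate; then 366 − d days at the second rate.
€430,000 × [2.05%·d + 1.35%·(366−d)] / 366 = €7,449.81
Solving gives d = 200, so the new rate took effect on 19 Jul 2000.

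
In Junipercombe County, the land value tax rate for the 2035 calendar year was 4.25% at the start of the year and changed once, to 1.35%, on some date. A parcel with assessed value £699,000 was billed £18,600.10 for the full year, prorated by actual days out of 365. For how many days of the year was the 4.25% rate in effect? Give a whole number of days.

Let d = days at the first rate; then 365 − d days at the second rate.
£699,000 × [4.25%·d + 1.35%·(365−d)] / 365 = £18,600.10
Solving gives d = 165, so the new rate took effect on 15 Jun 2035.

165 days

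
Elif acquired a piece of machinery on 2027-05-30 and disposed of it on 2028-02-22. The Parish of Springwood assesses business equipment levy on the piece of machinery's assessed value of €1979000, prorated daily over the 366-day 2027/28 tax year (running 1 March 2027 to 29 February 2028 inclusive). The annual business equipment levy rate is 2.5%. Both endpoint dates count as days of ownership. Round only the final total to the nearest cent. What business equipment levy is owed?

Days held (2027-05-30 to 2028-02-22): 269 out of 366
Tax = €1979000 × 2.5% × 269/366 = €36362.7732

€36362.77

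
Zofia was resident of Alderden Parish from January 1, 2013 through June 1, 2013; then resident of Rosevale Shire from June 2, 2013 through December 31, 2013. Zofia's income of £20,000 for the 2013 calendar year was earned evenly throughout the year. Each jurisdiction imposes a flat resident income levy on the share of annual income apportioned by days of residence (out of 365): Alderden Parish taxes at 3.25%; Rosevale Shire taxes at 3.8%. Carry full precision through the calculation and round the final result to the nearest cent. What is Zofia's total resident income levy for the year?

Alderden Parish, January 1 – June 1, 2013: 152 days → £20,000 × 3.25% × 152/365 = £270.6849
Rosevale Shire, June 2 – December 31, 2013: 213 days → £20,000 × 3.8% × 213/365 = £443.5068
Total = £714.1918

£714.19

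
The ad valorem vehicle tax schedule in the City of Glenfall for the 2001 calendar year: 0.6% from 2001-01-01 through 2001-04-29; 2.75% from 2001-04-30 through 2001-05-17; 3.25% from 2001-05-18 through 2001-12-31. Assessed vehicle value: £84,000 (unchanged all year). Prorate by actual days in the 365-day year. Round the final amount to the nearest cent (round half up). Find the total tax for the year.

£1,983.55

2001-01-01 to 2001-04-29: 119 days at 0.6% → £84,000 × 0.6% × 119/365 = £164.3178
2001-04-30 to 2001-05-17: 18 days at 2.75% → £84,000 × 2.75% × 18/365 = £113.9178
2001-05-18 to 2001-12-31: 228 days at 3.25% → £84,000 × 3.25% × 228/365 = £1,705.3151
Total = £1,983.5507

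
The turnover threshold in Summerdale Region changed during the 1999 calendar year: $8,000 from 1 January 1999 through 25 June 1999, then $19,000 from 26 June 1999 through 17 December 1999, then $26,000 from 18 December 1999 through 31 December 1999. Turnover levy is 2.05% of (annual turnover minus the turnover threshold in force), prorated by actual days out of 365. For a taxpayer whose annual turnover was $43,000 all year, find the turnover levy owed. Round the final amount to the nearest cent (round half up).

$595.23

1 January – 25 June 1999: 176 days, exemption $8,000 → ($43,000 − $8,000) × 2.05% × 176/365 = $345.9726
26 June – 17 December 1999: 175 days, exemption $19,000 → ($43,000 − $19,000) × 2.05% × 175/365 = $235.8904
18 December – 31 December 1999: 14 days, exemption $26,000 → ($43,000 − $26,000) × 2.05% × 14/365 = $13.3671
Total = $595.2301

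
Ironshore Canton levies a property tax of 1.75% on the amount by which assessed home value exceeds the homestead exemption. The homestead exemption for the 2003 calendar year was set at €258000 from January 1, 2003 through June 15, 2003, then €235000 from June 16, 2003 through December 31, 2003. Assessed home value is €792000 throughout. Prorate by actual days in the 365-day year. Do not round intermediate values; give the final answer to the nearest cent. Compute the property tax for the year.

January 1 – June 15, 2003: 166 days, exemption €258000 → (€792000 − €258000) × 1.75% × 166/365 = €4250.0548
June 16 – December 31, 2003: 199 days, exemption €235000 → (€792000 − €235000) × 1.75% × 199/365 = €5314.3904
Total = €9564.4452

€9564.45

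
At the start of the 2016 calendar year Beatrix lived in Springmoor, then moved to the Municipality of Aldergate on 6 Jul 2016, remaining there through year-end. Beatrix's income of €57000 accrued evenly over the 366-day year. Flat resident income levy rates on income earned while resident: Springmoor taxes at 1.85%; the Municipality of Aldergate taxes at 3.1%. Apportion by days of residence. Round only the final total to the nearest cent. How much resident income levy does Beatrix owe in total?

Springmoor, 1 Jan – 5 Jul 2016: 187 days → €57000 × 1.85% × 187/366 = €538.7746
The Municipality of Aldergate, 6 Jul – 31 Dec 2016: 179 days → €57000 × 3.1% × 179/366 = €864.1885
Total = €1402.9631

€1402.96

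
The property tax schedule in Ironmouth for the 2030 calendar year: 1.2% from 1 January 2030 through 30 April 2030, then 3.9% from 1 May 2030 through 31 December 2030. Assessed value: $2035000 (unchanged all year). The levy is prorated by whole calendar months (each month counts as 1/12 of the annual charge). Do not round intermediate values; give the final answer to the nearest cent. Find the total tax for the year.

1 January – 30 April 2030: 4 months at 1.2% → $2035000 × 1.2% × 4/12 = $8140.0000
1 May – 31 December 2030: 8 months at 3.9% → $2035000 × 3.9% × 8/12 = $52910.0000
Total = $61050.0000

$61050.00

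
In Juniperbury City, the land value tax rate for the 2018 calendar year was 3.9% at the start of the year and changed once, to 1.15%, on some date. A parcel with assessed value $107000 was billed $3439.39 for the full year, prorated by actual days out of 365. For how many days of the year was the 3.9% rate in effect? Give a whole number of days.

Let d = days at the first rate; then 365 − d days at the second rate.
$107000 × [3.9%·d + 1.15%·(365−d)] / 365 = $3439.39
Solving gives d = 274, so the new rate took effect on 2 Oct 2018.

274 days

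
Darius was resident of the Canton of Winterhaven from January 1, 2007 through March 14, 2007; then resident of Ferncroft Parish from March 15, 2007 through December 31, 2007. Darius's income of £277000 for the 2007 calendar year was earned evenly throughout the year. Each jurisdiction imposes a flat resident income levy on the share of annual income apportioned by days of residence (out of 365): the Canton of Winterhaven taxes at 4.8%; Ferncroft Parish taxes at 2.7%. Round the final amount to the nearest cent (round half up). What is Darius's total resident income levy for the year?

The Canton of Winterhaven, January 1 – March 14, 2007: 73 days → £277000 × 4.8% × 73/365 = £2659.2000
Ferncroft Parish, March 15 – December 31, 2007: 292 days → £277000 × 2.7% × 292/365 = £5983.2000
Total = £8642.4000

£8642.40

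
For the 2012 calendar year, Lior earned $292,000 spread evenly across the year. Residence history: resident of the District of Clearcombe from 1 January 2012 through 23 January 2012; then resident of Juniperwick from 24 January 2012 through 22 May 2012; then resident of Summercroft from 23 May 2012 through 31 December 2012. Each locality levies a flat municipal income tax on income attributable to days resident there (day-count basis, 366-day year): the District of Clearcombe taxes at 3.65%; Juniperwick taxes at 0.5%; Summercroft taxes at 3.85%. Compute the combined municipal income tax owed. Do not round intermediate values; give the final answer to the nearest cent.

$7,998.09

The District of Clearcombe, 1 January – 23 January 2012: 23 days → $292,000 × 3.65% × 23/366 = $669.7650
Juniperwick, 24 January – 22 May 2012: 120 days → $292,000 × 0.5% × 120/366 = $478.6885
Summercroft, 23 May – 31 December 2012: 223 days → $292,000 × 3.85% × 223/366 = $6,849.6339
Total = $7,998.0874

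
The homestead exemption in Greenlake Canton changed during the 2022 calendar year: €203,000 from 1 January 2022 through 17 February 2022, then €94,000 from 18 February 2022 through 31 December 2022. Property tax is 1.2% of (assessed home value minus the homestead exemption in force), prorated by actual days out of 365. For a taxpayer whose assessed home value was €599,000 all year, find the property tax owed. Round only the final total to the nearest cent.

1 January – 17 February 2022: 48 days, exemption €203,000 → (€599,000 − €203,000) × 1.2% × 48/365 = €624.9205
18 February – 31 December 2022: 317 days, exemption €94,000 → (€599,000 − €94,000) × 1.2% × 317/365 = €5,263.0685
Total = €5,887.9890

€5,887.99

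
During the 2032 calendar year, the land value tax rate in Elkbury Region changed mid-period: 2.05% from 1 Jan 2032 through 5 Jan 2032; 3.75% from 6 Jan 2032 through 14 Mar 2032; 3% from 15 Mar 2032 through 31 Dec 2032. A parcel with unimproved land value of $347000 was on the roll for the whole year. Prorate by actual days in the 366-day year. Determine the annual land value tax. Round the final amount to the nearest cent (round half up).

1 Jan – 5 Jan 2032: 5 days at 2.05% → $347000 × 2.05% × 5/366 = $97.1790
6 Jan – 14 Mar 2032: 69 days at 3.75% → $347000 × 3.75% × 69/366 = $2453.1762
15 Mar – 31 Dec 2032: 292 days at 3% → $347000 × 3% × 292/366 = $8305.2459
Total = $10855.6011

$10855.60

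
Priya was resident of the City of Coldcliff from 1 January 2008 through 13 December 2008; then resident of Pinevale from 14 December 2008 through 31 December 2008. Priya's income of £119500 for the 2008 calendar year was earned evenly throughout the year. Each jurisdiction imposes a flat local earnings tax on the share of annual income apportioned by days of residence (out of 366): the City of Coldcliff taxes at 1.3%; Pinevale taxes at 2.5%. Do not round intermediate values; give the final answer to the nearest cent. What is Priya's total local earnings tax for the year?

£1624.02

The City of Coldcliff, 1 January – 13 December 2008: 348 days → £119500 × 1.3% × 348/366 = £1477.0984
Pinevale, 14 December – 31 December 2008: 18 days → £119500 × 2.5% × 18/366 = £146.9262
Total = £1624.0246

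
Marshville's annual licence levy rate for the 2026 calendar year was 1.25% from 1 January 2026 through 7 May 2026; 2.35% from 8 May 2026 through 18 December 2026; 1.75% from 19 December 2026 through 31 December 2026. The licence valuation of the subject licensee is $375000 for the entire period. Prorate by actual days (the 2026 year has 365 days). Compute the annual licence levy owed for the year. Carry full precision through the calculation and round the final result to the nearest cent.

1 January – 7 May 2026: 127 days at 1.25% → $375000 × 1.25% × 127/365 = $1630.9932
8 May – 18 December 2026: 225 days at 2.35% → $375000 × 2.35% × 225/365 = $5432.3630
19 December – 31 December 2026: 13 days at 1.75% → $375000 × 1.75% × 13/365 = $233.7329
Total = $7297.0890

$7297.09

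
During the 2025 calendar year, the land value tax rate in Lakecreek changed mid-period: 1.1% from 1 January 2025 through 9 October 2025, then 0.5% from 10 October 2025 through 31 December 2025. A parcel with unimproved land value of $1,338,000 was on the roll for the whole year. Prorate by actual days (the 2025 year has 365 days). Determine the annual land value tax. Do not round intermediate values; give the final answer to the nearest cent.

$12,892.45

1 January – 9 October 2025: 282 days at 1.1% → $1,338,000 × 1.1% × 282/365 = $11,371.1671
10 October – 31 December 2025: 83 days at 0.5% → $1,338,000 × 0.5% × 83/365 = $1,521.2877
Total = $12,892.4548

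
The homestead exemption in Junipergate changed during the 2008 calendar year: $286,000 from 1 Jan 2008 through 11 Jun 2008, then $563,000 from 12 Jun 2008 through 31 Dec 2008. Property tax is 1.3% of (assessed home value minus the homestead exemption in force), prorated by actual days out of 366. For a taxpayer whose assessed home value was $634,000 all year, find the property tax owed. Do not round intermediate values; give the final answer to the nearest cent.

$2,526.72

1 Jan – 11 Jun 2008: 163 days, exemption $286,000 → ($634,000 − $286,000) × 1.3% × 163/366 = $2,014.7869
12 Jun – 31 Dec 2008: 203 days, exemption $563,000 → ($634,000 − $563,000) × 1.3% × 203/366 = $511.9372
Total = $2,526.7240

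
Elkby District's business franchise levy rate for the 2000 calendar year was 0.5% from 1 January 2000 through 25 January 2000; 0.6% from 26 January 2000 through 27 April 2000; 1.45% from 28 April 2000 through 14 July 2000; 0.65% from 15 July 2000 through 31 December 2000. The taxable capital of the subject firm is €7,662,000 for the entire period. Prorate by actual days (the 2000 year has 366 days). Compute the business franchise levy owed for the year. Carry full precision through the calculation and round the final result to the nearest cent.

1 January – 25 January 2000: 25 days at 0.5% → €7,662,000 × 0.5% × 25/366 = €2,616.8033
26 January – 27 April 2000: 93 days at 0.6% → €7,662,000 × 0.6% × 93/366 = €11,681.4098
28 April – 14 July 2000: 78 days at 1.45% → €7,662,000 × 1.45% × 78/366 = €23,676.8361
15 July – 31 December 2000: 170 days at 0.65% → €7,662,000 × 0.65% × 170/366 = €23,132.5410
Total = €61,107.5902

€61,107.59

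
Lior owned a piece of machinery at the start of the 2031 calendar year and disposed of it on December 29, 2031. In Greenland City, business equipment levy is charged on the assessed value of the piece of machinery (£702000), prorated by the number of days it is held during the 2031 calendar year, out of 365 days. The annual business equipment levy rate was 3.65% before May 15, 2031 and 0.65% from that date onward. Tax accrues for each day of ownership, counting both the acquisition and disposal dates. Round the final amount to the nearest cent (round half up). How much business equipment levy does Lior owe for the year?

£12269.61

January 1 – May 14, 2031: 134 days at 3.65% → £702000 × 3.65% × 134/365 = £9406.8000
May 15 – December 29, 2031: 229 days at 0.65% → £702000 × 0.65% × 229/365 = £2862.8137
Total = £12269.6137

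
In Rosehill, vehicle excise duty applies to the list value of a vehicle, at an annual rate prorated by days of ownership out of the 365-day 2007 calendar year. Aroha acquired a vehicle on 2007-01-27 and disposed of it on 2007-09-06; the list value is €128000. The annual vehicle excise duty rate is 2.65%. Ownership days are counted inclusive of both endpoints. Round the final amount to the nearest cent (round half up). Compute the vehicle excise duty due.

Days held (2007-01-27 to 2007-09-06): 223 out of 365
Tax = €128000 × 2.65% × 223/365 = €2072.3726

€2072.37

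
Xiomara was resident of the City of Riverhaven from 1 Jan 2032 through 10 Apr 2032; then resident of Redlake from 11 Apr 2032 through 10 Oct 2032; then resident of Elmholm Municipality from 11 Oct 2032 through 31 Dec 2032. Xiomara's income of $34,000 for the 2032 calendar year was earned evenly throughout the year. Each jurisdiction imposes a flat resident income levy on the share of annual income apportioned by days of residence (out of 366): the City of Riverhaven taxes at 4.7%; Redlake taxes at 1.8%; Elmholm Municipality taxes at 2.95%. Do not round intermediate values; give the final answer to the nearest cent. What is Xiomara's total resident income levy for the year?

$971.69

The City of Riverhaven, 1 Jan – 10 Apr 2032: 101 days → $34,000 × 4.7% × 101/366 = $440.9781
Redlake, 11 Apr – 10 Oct 2032: 183 days → $34,000 × 1.8% × 183/366 = $306.0000
Elmholm Municipality, 11 Oct – 31 Dec 2032: 82 days → $34,000 × 2.95% × 82/366 = $224.7158
Total = $971.6940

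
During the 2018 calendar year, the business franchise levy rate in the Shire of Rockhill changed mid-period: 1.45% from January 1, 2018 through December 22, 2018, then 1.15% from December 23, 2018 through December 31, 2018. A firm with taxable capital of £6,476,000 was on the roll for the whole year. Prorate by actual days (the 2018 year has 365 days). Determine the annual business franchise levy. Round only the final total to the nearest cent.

£93,422.95

January 1 – December 22, 2018: 356 days at 1.45% → £6,476,000 × 1.45% × 356/365 = £91,586.6082
December 23 – December 31, 2018: 9 days at 1.15% → £6,476,000 × 1.15% × 9/365 = £1,836.3452
Total = £93,422.9534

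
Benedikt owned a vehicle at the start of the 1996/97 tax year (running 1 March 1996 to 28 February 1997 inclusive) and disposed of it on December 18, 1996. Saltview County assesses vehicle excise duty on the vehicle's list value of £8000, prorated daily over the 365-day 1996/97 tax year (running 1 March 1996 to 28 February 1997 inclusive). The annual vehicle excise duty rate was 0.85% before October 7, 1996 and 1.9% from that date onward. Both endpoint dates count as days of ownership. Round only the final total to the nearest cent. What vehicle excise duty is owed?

March 1 – October 6, 1996: 220 days at 0.85% → £8000 × 0.85% × 220/365 = £40.9863
October 7 – December 18, 1996: 73 days at 1.9% → £8000 × 1.9% × 73/365 = £30.4000
Total = £71.3863

£71.39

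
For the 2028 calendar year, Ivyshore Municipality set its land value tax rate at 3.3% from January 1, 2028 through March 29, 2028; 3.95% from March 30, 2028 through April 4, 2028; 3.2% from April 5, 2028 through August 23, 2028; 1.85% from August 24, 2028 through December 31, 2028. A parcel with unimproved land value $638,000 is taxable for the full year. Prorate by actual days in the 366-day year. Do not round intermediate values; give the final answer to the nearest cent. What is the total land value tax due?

$17,590.32

January 1 – March 29, 2028: 89 days at 3.3% → $638,000 × 3.3% × 89/366 = $5,119.6885
March 30 – April 4, 2028: 6 days at 3.95% → $638,000 × 3.95% × 6/366 = $413.1311
April 5 – August 23, 2028: 141 days at 3.2% → $638,000 × 3.2% × 141/366 = $7,865.1803
August 24 – December 31, 2028: 130 days at 1.85% → $638,000 × 1.85% × 130/366 = $4,192.3224
Total = $17,590.3224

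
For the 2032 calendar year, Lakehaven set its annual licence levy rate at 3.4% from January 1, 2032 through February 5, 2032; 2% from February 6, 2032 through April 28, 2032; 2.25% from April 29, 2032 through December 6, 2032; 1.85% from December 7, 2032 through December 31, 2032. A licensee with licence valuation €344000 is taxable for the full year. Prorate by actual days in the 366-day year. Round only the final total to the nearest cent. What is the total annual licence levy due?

€7840.10

January 1 – February 5, 2032: 36 days at 3.4% → €344000 × 3.4% × 36/366 = €1150.4262
February 6 – April 28, 2032: 83 days at 2% → €344000 × 2% × 83/366 = €1560.2186
April 29 – December 6, 2032: 222 days at 2.25% → €344000 × 2.25% × 222/366 = €4694.7541
December 7 – December 31, 2032: 25 days at 1.85% → €344000 × 1.85% × 25/366 = €434.6995
Total = €7840.0984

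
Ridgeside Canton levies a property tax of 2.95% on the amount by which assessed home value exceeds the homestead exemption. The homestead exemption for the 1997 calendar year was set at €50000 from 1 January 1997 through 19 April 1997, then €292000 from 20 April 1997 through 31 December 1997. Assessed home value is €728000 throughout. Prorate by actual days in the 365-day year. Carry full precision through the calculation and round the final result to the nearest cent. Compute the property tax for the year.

€14993.92

1 January – 19 April 1997: 109 days, exemption €50000 → (€728000 − €50000) × 2.95% × 109/365 = €5972.9014
20 April – 31 December 1997: 256 days, exemption €292000 → (€728000 − €292000) × 2.95% × 256/365 = €9021.0192
Total = €14993.9205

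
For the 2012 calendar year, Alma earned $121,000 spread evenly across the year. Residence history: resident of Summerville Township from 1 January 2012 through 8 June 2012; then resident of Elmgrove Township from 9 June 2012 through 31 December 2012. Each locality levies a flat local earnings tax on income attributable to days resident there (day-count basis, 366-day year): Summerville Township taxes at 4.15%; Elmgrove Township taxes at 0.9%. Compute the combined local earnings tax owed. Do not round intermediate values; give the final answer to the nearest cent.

$2,808.13

Summerville Township, 1 January – 8 June 2012: 160 days → $121,000 × 4.15% × 160/366 = $2,195.1913
Elmgrove Township, 9 June – 31 December 2012: 206 days → $121,000 × 0.9% × 206/366 = $612.9344
Total = $2,808.1257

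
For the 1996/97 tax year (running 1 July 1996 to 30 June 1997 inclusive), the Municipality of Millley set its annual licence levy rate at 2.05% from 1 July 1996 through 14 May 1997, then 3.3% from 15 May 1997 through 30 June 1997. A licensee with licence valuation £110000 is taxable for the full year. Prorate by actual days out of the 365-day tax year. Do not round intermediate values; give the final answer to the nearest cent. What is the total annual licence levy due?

£2432.05

1 July 1996 – 14 May 1997: 318 days at 2.05% → £110000 × 2.05% × 318/365 = £1964.6301
15 May – 30 June 1997: 47 days at 3.3% → £110000 × 3.3% × 47/365 = £467.4247
Total = £2432.0548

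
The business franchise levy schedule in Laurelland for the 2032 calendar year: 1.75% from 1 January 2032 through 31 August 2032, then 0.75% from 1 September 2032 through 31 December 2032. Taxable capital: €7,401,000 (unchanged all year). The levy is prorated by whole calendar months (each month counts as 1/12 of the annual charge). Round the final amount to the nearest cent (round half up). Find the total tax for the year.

1 January – 31 August 2032: 8 months at 1.75% → €7,401,000 × 1.75% × 8/12 = €86,345.0000
1 September – 31 December 2032: 4 months at 0.75% → €7,401,000 × 0.75% × 4/12 = €18,502.5000
Total = €104,847.5000

€104,847.50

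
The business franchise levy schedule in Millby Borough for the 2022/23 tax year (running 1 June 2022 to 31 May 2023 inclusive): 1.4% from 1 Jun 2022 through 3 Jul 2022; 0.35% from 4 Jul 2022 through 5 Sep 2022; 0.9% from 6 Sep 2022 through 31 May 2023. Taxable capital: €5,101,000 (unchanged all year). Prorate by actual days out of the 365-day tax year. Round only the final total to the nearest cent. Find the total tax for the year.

1 Jun – 3 Jul 2022: 33 days at 1.4% → €5,101,000 × 1.4% × 33/365 = €6,456.6082
4 Jul – 5 Sep 2022: 64 days at 0.35% → €5,101,000 × 0.35% × 64/365 = €3,130.4767
6 Sep 2022 – 31 May 2023: 268 days at 0.9% → €5,101,000 × 0.9% × 268/365 = €33,708.5260
Total = €43,295.6110

€43,295.61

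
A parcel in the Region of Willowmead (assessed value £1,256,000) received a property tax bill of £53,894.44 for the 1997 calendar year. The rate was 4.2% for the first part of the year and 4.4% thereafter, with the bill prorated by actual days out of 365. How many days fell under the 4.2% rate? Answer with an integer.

199 days

Let d = days at the first rate; then 365 − d days at the second rate.
£1,256,000 × [4.2%·d + 4.4%·(365−d)] / 365 = £53,894.44
Solving gives d = 199, so the new rate took effect on 19 Jul 1997.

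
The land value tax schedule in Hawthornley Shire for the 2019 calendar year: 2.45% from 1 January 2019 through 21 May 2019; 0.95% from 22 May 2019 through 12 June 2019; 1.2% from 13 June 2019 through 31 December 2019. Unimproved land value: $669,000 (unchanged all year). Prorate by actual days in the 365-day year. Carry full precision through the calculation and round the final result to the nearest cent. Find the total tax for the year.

1 January – 21 May 2019: 141 days at 2.45% → $669,000 × 2.45% × 141/365 = $6,331.6726
22 May – 12 June 2019: 22 days at 0.95% → $669,000 × 0.95% × 22/365 = $383.0712
13 June – 31 December 2019: 202 days at 1.2% → $669,000 × 1.2% × 202/365 = $4,442.8932
Total = $11,157.6370

$11,157.64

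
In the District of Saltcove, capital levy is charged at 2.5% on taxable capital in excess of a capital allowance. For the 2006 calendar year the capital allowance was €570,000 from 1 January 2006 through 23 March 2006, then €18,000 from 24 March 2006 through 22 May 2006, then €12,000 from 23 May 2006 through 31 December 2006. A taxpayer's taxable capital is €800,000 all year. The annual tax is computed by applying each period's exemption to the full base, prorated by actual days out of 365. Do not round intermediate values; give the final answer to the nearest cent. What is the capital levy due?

1 January – 23 March 2006: 82 days, exemption €570,000 → (€800,000 − €570,000) × 2.5% × 82/365 = €1,291.7808
24 March – 22 May 2006: 60 days, exemption €18,000 → (€800,000 − €18,000) × 2.5% × 60/365 = €3,213.6986
23 May – 31 December 2006: 223 days, exemption €12,000 → (€800,000 − €12,000) × 2.5% × 223/365 = €12,035.8904
Total = €16,541.3699

€16,541.37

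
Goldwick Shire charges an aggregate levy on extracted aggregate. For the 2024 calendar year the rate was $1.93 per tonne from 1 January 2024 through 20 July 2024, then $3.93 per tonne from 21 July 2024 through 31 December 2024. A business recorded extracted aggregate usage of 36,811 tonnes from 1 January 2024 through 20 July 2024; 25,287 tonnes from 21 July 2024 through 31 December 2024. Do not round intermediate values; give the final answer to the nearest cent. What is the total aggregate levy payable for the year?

1 January – 20 July 2024: 36,811 tonnes at $1.93/tonne → $71045.23
21 July – 31 December 2024: 25,287 tonnes at $3.93/tonne → $99377.91

$170423.14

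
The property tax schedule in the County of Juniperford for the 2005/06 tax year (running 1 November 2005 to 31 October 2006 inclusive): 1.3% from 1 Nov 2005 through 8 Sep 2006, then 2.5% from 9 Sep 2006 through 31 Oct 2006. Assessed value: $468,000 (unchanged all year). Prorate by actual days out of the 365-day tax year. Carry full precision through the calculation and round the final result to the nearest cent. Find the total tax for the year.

$6,899.47

1 Nov 2005 – 8 Sep 2006: 312 days at 1.3% → $468,000 × 1.3% × 312/365 = $5,200.5699
9 Sep – 31 Oct 2006: 53 days at 2.5% → $468,000 × 2.5% × 53/365 = $1,698.9041
Total = $6,899.4740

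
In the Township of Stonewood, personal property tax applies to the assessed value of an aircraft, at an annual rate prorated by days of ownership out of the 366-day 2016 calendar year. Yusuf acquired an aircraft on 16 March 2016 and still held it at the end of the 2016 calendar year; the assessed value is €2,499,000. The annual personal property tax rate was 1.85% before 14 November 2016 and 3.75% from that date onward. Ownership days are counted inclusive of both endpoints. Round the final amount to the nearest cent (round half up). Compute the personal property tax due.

16 March – 13 November 2016: 243 days at 1.85% → €2,499,000 × 1.85% × 243/366 = €30,694.6844
14 November – 31 December 2016: 48 days at 3.75% → €2,499,000 × 3.75% × 48/366 = €12,290.1639
Total = €42,984.8484

€42,984.85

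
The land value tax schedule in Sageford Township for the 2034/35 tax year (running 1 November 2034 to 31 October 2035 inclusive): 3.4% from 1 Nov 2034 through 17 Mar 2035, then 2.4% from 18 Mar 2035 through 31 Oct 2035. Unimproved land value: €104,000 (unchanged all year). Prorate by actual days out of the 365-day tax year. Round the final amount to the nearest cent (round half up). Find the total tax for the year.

1 Nov 2034 – 17 Mar 2035: 137 days at 3.4% → €104,000 × 3.4% × 137/365 = €1,327.2110
18 Mar – 31 Oct 2035: 228 days at 2.4% → €104,000 × 2.4% × 228/365 = €1,559.1452
Total = €2,886.3562

€2,886.36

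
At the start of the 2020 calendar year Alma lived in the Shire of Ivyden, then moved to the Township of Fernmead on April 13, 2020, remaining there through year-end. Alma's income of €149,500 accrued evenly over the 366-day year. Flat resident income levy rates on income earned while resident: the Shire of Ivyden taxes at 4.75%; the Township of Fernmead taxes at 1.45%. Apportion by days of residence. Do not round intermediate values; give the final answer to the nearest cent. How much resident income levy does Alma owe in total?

€3,556.14

The Shire of Ivyden, January 1 – April 12, 2020: 103 days → €149,500 × 4.75% × 103/366 = €1,998.4392
The Township of Fernmead, April 13 – December 31, 2020: 263 days → €149,500 × 1.45% × 263/366 = €1,557.7001
Total = €3,556.1393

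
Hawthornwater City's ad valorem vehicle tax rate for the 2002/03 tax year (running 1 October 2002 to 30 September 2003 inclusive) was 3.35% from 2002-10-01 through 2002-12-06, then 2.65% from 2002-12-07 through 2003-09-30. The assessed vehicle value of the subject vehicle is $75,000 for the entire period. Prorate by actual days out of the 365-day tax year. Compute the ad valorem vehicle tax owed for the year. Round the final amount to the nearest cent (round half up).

2002-10-01 to 2002-12-06: 67 days at 3.35% → $75,000 × 3.35% × 67/365 = $461.1986
2002-12-07 to 2003-09-30: 298 days at 2.65% → $75,000 × 2.65% × 298/365 = $1,622.6712
Total = $2,083.8699

$2,083.87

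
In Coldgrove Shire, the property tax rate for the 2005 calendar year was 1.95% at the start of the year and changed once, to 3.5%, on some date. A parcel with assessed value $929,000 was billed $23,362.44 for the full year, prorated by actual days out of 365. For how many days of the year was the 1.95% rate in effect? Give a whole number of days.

232 days

Let d = days at the first rate; then 365 − d days at the second rate.
$929,000 × [1.95%·d + 3.5%·(365−d)] / 365 = $23,362.44
Solving gives d = 232, so the new rate took effect on August 21, 2005.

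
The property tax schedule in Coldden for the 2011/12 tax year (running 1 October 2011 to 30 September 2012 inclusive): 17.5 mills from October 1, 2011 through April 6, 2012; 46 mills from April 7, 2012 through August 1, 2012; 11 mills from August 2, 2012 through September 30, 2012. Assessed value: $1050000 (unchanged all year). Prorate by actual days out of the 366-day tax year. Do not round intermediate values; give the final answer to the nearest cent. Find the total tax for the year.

$26822.34

October 1, 2011 – April 6, 2012: 189 days at 17.5 mills → $1050000 × 1.75% × 189/366 = $9488.7295
April 7 – August 1, 2012: 117 days at 46 mills → $1050000 × 4.6% × 117/366 = $15440.1639
August 2 – September 30, 2012: 60 days at 11 mills → $1050000 × 1.1% × 60/366 = $1893.4426
Total = $26822.3361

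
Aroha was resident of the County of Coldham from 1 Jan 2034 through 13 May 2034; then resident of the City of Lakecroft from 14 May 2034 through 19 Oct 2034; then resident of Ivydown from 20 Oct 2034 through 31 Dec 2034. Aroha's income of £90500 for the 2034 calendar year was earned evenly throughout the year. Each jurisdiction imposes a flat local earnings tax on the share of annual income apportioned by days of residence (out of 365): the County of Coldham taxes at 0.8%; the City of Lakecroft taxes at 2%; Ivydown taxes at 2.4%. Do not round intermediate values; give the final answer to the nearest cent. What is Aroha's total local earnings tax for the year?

£1486.68

The County of Coldham, 1 Jan – 13 May 2034: 133 days → £90500 × 0.8% × 133/365 = £263.8137
The City of Lakecroft, 14 May – 19 Oct 2034: 159 days → £90500 × 2% × 159/365 = £788.4658
Ivydown, 20 Oct – 31 Dec 2034: 73 days → £90500 × 2.4% × 73/365 = £434.4000
Total = £1486.6795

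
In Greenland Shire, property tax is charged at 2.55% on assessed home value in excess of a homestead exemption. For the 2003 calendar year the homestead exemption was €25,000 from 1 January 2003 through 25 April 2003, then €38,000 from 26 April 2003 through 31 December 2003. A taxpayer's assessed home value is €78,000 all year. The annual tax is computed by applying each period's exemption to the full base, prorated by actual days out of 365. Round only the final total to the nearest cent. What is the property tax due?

1 January – 25 April 2003: 115 days, exemption €25,000 → (€78,000 − €25,000) × 2.55% × 115/365 = €425.8151
26 April – 31 December 2003: 250 days, exemption €38,000 → (€78,000 − €38,000) × 2.55% × 250/365 = €698.6301
Total = €1,124.4452

€1,124.45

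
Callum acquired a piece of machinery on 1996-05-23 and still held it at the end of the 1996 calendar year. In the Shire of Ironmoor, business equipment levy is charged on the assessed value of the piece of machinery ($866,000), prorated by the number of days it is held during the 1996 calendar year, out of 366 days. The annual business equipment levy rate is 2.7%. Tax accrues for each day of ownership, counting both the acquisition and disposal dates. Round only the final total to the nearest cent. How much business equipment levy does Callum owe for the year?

Days held (1996-05-23 to 1996-12-31): 223 out of 366
Tax = $866,000 × 2.7% × 223/366 = $14,246.4098

$14,246.41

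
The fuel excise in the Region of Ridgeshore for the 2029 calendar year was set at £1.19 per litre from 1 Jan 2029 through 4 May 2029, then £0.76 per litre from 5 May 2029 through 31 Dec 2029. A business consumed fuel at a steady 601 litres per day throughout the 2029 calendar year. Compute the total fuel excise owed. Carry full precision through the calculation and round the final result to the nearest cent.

£198,762.72

1 Jan – 4 May 2029: 124 days × 601 litres/day = 74,524 litres at £1.19/litre → £88,683.56
5 May – 31 Dec 2029: 241 days × 601 litres/day = 144,841 litres at £0.76/litre → £110,079.16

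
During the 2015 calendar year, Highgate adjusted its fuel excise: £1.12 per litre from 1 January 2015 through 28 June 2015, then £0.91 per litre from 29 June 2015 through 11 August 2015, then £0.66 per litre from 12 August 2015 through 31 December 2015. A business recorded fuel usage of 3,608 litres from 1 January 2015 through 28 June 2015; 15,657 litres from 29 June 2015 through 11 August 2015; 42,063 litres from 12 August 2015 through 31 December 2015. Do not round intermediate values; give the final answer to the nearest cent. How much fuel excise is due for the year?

£46,050.41

1 January – 28 June 2015: 3,608 litres at £1.12/litre → £4,040.96
29 June – 11 August 2015: 15,657 litres at £0.91/litre → £14,247.87
12 August – 31 December 2015: 42,063 litres at £0.66/litre → £27,761.58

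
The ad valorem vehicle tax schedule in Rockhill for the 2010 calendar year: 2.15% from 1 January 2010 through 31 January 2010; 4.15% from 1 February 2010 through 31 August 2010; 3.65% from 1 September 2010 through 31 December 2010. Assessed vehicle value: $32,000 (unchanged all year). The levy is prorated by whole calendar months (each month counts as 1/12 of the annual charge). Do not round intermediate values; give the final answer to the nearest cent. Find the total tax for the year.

$1,221.33

1 January – 31 January 2010: 1 month at 2.15% → $32,000 × 2.15% × 1/12 = $57.3333
1 February – 31 August 2010: 7 months at 4.15% → $32,000 × 4.15% × 7/12 = $774.6667
1 September – 31 December 2010: 4 months at 3.65% → $32,000 × 3.65% × 4/12 = $389.3333
Total = $1,221.3333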